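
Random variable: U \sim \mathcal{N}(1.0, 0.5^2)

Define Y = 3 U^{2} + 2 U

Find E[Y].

E[Y] = 3*E[U²] + 2*E[U]
E[U] = 1
E[U²] = Var(U) + (E[U])² = 0.25 + 1 = 1.25
E[Y] = 3*1.25 + 2*1 = 5.75

5.75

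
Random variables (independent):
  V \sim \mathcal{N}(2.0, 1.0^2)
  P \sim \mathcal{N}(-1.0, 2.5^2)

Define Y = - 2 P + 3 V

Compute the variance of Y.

For independent RVs: Var(aX + bY) = a²Var(X) + b²Var(Y)
Var(V) = 1
Var(P) = 6.25
Var(Y) = 3²*1 + (-2)²*6.25
= 9*1 + 4*6.25 = 34

34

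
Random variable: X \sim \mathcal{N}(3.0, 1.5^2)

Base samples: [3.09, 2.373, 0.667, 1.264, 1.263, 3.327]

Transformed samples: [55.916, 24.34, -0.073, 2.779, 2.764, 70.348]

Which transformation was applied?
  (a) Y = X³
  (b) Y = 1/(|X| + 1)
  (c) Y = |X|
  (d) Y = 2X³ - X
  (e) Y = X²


Checking option (d) Y = 2X³ - X:
  X = 3.09 -> Y = 55.916 ✓
  X = 2.373 -> Y = 24.34 ✓
  X = 0.667 -> Y = -0.073 ✓
All samples match this transformation.

(d) 2X³ - X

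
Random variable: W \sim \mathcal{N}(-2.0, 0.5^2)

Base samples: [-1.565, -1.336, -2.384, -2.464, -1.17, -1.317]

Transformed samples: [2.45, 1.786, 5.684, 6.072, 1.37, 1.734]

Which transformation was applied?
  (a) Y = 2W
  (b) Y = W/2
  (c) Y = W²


Checking option (c) Y = W²:
  W = -1.565 -> Y = 2.45 ✓
  W = -1.336 -> Y = 1.786 ✓
  W = -2.384 -> Y = 5.684 ✓
All samples match this transformation.

(c) W²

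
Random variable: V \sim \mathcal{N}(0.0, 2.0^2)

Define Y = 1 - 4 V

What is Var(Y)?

For Y = aV + b: Var(Y) = a² * Var(V)
Var(V) = 2.0^2 = 4
Var(Y) = (-4)² * 4 = 16 * 4 = 64

64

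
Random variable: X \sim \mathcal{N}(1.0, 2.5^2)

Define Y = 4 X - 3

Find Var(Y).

For Y = aX + b: Var(Y) = a² * Var(X)
Var(X) = 2.5^2 = 6.25
Var(Y) = 4² * 6.25 = 16 * 6.25 = 100

100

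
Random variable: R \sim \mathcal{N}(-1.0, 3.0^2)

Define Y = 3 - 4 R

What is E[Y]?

For Y = -4R + 3:
E[Y] = -4 * E[R] + 3
E[R] = -1.0 = -1
E[Y] = -4 * (-1) + 3 = 7

7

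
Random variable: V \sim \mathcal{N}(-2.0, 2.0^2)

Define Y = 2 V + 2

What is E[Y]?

For Y = 2V + 2:
E[Y] = 2 * E[V] + 2
E[V] = -2.0 = -2
E[Y] = 2 * (-2) + 2 = -2

-2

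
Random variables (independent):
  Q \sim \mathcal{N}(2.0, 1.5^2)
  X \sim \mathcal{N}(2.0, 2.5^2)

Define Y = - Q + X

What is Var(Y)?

For independent RVs: Var(aX + bY) = a²Var(X) + b²Var(Y)
Var(Q) = 2.25
Var(X) = 6.25
Var(Y) = (-1)²*2.25 + 1²*6.25
= 1*2.25 + 1*6.25 = 8.5

8.5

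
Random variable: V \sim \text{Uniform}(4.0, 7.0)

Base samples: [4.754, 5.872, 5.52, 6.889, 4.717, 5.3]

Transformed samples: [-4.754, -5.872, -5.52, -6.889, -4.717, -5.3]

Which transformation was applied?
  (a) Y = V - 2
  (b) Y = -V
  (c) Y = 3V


Checking option (b) Y = -V:
  V = 4.754 -> Y = -4.754 ✓
  V = 5.872 -> Y = -5.872 ✓
  V = 5.52 -> Y = -5.52 ✓
All samples match this transformation.

(b) -V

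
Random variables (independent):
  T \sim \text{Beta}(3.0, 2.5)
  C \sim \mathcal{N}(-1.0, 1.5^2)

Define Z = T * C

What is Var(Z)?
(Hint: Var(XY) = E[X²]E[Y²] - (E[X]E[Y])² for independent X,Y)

Var(XY) = E[X²]E[Y²] - (E[X]E[Y])²
E[T] = 0.54545455, Var(T) = 0.038143675
E[C] = -1, Var(C) = 2.25
E[T²] = 0.038143675 + 0.54545455² = 0.33566434
E[C²] = 2.25 + (-1)² = 3.25
Var(Z) = 0.33566434*3.25 - (0.54545455*(-1))²
= 1.0909091 - 0.29752066 = 0.79338843

0.79338843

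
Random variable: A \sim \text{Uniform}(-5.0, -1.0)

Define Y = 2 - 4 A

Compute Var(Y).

For Y = aA + b: Var(Y) = a² * Var(A)
Var(A) = (-1 + 5)^2/12 = 1.3333333
Var(Y) = (-4)² * 1.3333333 = 16 * 1.3333333 = 21.333333

21.333333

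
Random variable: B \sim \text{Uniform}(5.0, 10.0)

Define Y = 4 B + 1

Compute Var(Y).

For Y = aB + b: Var(Y) = a² * Var(B)
Var(B) = (10 - 5)^2/12 = 2.0833333
Var(Y) = 4² * 2.0833333 = 16 * 2.0833333 = 33.333333

33.333333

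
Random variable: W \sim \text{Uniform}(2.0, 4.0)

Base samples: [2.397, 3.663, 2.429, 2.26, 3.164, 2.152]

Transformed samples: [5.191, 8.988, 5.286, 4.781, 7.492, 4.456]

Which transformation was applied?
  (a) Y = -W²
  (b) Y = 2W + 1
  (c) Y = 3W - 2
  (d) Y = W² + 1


Checking option (c) Y = 3W - 2:
  W = 2.397 -> Y = 5.191 ✓
  W = 3.663 -> Y = 8.988 ✓
  W = 2.429 -> Y = 5.286 ✓
All samples match this transformation.

(c) 3W - 2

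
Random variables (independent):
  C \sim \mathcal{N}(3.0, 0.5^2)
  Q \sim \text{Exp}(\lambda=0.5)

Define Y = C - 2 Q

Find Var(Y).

For independent RVs: Var(aX + bY) = a²Var(X) + b²Var(Y)
Var(C) = 0.25
Var(Q) = 4
Var(Y) = 1²*0.25 + (-2)²*4
= 1*0.25 + 4*4 = 16.25

16.25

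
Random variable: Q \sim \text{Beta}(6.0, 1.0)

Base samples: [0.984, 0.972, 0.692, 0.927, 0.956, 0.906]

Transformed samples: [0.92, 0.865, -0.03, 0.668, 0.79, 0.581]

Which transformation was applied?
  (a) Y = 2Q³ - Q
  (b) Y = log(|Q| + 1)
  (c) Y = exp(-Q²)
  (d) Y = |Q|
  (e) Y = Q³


Checking option (a) Y = 2Q³ - Q:
  Q = 0.984 -> Y = 0.92 ✓
  Q = 0.972 -> Y = 0.865 ✓
  Q = 0.692 -> Y = -0.03 ✓
All samples match this transformation.

(a) 2Q³ - Q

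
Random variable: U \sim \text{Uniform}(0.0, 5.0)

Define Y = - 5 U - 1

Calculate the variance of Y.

For Y = aU + b: Var(Y) = a² * Var(U)
Var(U) = (5 - 0)^2/12 = 2.0833333
Var(Y) = (-5)² * 2.0833333 = 25 * 2.0833333 = 52.083333

52.083333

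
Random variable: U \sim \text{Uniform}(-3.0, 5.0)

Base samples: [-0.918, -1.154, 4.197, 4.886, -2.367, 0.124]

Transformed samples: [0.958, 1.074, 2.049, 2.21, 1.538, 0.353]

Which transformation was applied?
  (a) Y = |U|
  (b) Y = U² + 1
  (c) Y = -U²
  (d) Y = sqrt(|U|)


Checking option (d) Y = sqrt(|U|):
  U = -0.918 -> Y = 0.958 ✓
  U = -1.154 -> Y = 1.074 ✓
  U = 4.197 -> Y = 2.049 ✓
All samples match this transformation.

(d) sqrt(|U|)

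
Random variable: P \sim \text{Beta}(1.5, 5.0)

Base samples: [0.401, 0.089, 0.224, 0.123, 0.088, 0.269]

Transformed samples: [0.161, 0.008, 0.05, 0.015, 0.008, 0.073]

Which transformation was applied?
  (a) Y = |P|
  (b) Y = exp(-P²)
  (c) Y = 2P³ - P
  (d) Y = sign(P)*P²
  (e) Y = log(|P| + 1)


Checking option (d) Y = sign(P)*P²:
  P = 0.401 -> Y = 0.161 ✓
  P = 0.089 -> Y = 0.008 ✓
  P = 0.224 -> Y = 0.05 ✓
All samples match this transformation.

(d) sign(P)*P²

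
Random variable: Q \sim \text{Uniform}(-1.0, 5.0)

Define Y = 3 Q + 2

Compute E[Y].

For Y = 3Q + 2:
E[Y] = 3 * E[Q] + 2
E[Q] = (-1 + 5)/2 = 2
E[Y] = 3 * 2 + 2 = 8

8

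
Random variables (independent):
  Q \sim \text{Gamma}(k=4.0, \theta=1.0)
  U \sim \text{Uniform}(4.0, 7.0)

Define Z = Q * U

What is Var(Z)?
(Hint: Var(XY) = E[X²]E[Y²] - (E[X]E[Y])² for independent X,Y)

Var(XY) = E[X²]E[Y²] - (E[X]E[Y])²
E[Q] = 4, Var(Q) = 4
E[U] = 5.5, Var(U) = 0.75
E[Q²] = 4 + 4² = 20
E[U²] = 0.75 + 5.5² = 31
Var(Z) = 20*31 - (4*5.5)²
= 620 - 484 = 136

136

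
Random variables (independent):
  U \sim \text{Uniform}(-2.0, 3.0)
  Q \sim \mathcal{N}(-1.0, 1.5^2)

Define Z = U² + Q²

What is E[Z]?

E[Z] = E[U²] + E[Q²]
E[U²] = Var(U) + E[U]² = 2.0833333 + 0.25 = 2.3333333
E[Q²] = Var(Q) + E[Q]² = 2.25 + 1 = 3.25
E[Z] = 2.3333333 + 3.25 = 5.5833333

5.5833333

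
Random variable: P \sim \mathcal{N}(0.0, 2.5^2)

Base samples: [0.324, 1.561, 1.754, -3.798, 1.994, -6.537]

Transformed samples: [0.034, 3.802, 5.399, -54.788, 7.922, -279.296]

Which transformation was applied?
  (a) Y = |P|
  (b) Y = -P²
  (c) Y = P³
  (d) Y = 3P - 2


Checking option (c) Y = P³:
  P = 0.324 -> Y = 0.034 ✓
  P = 1.561 -> Y = 3.802 ✓
  P = 1.754 -> Y = 5.399 ✓
All samples match this transformation.

(c) P³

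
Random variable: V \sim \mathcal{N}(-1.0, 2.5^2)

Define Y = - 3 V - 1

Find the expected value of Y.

For Y = -3V - 1:
E[Y] = -3 * E[V] - 1
E[V] = -1.0 = -1
E[Y] = -3 * (-1) - 1 = 2

2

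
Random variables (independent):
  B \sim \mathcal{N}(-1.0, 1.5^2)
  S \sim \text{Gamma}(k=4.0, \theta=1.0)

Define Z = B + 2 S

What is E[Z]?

E[Z] = 1*E[B] + 2*E[S]
E[B] = -1
E[S] = 4
E[Z] = 1*(-1) + 2*4 = 7

7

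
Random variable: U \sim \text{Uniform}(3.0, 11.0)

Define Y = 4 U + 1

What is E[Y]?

For Y = 4U + 1:
E[Y] = 4 * E[U] + 1
E[U] = (3 + 11)/2 = 7
E[Y] = 4 * 7 + 1 = 29

29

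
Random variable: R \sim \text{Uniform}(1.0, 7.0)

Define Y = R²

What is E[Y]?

Using E[X²] = Var(X) + (E[X])²:
E[R] = 4
Var(R) = (7 - 1)^2/12 = 3
E[R²] = 3 + 4² = 3 + 16 = 19

19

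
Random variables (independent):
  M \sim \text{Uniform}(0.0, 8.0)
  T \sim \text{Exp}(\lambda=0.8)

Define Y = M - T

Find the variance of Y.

For independent RVs: Var(aX + bY) = a²Var(X) + b²Var(Y)
Var(M) = 5.3333333
Var(T) = 1.5625
Var(Y) = 1²*5.3333333 + (-1)²*1.5625
= 1*5.3333333 + 1*1.5625 = 6.8958333

6.8958333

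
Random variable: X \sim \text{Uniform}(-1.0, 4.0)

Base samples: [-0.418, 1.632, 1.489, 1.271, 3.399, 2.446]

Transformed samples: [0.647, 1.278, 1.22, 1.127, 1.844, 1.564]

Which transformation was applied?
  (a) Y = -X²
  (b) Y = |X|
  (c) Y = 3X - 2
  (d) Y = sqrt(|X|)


Checking option (d) Y = sqrt(|X|):
  X = -0.418 -> Y = 0.647 ✓
  X = 1.632 -> Y = 1.278 ✓
  X = 1.489 -> Y = 1.22 ✓
All samples match this transformation.

(d) sqrt(|X|)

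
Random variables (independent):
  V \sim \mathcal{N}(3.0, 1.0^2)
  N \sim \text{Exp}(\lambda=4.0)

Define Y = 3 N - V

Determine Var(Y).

For independent RVs: Var(aX + bY) = a²Var(X) + b²Var(Y)
Var(V) = 1
Var(N) = 0.0625
Var(Y) = (-1)²*1 + 3²*0.0625
= 1*1 + 9*0.0625 = 1.5625

1.5625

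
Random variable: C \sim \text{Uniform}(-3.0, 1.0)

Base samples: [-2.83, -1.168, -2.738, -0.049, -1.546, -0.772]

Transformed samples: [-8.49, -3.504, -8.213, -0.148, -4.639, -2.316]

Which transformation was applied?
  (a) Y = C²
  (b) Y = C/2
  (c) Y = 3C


Checking option (c) Y = 3C:
  C = -2.83 -> Y = -8.49 ✓
  C = -1.168 -> Y = -3.504 ✓
  C = -2.738 -> Y = -8.213 ✓
All samples match this transformation.

(c) 3C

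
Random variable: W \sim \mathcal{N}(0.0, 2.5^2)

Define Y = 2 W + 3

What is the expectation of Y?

For Y = 2W + 3:
E[Y] = 2 * E[W] + 3
E[W] = 0.0 = 0
E[Y] = 2 * 0 + 3 = 3

3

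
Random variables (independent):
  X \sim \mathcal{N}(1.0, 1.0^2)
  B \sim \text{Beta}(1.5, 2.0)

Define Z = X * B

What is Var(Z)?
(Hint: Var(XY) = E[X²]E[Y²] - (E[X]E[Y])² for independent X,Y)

Var(XY) = E[X²]E[Y²] - (E[X]E[Y])²
E[X] = 1, Var(X) = 1
E[B] = 0.42857143, Var(B) = 0.054421769
E[X²] = 1 + 1² = 2
E[B²] = 0.054421769 + 0.42857143² = 0.23809524
Var(Z) = 2*0.23809524 - (1*0.42857143)²
= 0.47619048 - 0.18367347 = 0.29251701

0.29251701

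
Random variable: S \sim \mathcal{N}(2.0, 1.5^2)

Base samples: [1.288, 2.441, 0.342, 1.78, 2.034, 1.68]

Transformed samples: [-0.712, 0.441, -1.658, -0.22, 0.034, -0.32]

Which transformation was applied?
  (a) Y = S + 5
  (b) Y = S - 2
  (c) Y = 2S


Checking option (b) Y = S - 2:
  S = 1.288 -> Y = -0.712 ✓
  S = 2.441 -> Y = 0.441 ✓
  S = 0.342 -> Y = -1.658 ✓
All samples match this transformation.

(b) S - 2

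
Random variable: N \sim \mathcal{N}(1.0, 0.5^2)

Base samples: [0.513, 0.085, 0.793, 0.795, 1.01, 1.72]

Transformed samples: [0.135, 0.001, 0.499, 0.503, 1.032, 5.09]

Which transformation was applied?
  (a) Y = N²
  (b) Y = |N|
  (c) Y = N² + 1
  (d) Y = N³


Checking option (d) Y = N³:
  N = 0.513 -> Y = 0.135 ✓
  N = 0.085 -> Y = 0.001 ✓
  N = 0.793 -> Y = 0.499 ✓
All samples match this transformation.

(d) N³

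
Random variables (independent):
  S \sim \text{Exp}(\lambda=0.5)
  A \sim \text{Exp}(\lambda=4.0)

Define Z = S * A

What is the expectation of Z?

For independent RVs: E[XY] = E[X]*E[Y]
E[S] = 2
E[A] = 0.25
E[Z] = 2 * 0.25 = 0.5

0.5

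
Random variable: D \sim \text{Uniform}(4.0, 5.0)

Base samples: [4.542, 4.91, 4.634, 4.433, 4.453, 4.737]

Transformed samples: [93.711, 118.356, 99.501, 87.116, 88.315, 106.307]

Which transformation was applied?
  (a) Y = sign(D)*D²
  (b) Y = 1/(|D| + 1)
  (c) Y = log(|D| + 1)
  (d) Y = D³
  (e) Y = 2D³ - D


Checking option (d) Y = D³:
  D = 4.542 -> Y = 93.711 ✓
  D = 4.91 -> Y = 118.356 ✓
  D = 4.634 -> Y = 99.501 ✓
All samples match this transformation.

(d) D³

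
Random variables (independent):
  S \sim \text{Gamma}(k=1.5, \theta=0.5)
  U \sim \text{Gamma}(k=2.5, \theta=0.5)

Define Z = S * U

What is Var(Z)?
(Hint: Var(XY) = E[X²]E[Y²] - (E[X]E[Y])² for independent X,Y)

Var(XY) = E[X²]E[Y²] - (E[X]E[Y])²
E[S] = 0.75, Var(S) = 0.375
E[U] = 1.25, Var(U) = 0.625
E[S²] = 0.375 + 0.75² = 0.9375
E[U²] = 0.625 + 1.25² = 2.1875
Var(Z) = 0.9375*2.1875 - (0.75*1.25)²
= 2.0507812 - 0.87890625 = 1.171875

1.171875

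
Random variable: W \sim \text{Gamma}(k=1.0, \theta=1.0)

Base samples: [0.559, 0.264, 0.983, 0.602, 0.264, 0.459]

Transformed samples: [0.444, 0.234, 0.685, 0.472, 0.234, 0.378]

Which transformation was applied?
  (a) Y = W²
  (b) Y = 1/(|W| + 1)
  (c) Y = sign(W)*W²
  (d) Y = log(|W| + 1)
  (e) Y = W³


Checking option (d) Y = log(|W| + 1):
  W = 0.559 -> Y = 0.444 ✓
  W = 0.264 -> Y = 0.234 ✓
  W = 0.983 -> Y = 0.685 ✓
All samples match this transformation.

(d) log(|W| + 1)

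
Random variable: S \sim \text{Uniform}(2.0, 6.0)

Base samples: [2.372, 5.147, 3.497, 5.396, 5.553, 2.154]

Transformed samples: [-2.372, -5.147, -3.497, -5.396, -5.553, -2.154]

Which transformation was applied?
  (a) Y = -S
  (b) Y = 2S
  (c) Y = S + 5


Checking option (a) Y = -S:
  S = 2.372 -> Y = -2.372 ✓
  S = 5.147 -> Y = -5.147 ✓
  S = 3.497 -> Y = -3.497 ✓
All samples match this transformation.

(a) -S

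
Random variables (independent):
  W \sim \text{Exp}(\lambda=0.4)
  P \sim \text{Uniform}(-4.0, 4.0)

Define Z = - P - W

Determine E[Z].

E[Z] = -1*E[W] - 1*E[P]
E[W] = 2.5
E[P] = 0
E[Z] = -1*2.5 - 1*0 = -2.5

-2.5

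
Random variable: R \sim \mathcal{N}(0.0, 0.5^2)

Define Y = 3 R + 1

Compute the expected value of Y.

For Y = 3R + 1:
E[Y] = 3 * E[R] + 1
E[R] = 0.0 = 0
E[Y] = 3 * 0 + 1 = 1

1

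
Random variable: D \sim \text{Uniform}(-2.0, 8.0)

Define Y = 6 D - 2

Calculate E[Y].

For Y = 6D - 2:
E[Y] = 6 * E[D] - 2
E[D] = (-2 + 8)/2 = 3
E[Y] = 6 * 3 - 2 = 16

16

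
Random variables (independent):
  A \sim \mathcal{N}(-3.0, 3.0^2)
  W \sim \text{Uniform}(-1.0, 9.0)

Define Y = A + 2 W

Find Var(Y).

For independent RVs: Var(aX + bY) = a²Var(X) + b²Var(Y)
Var(A) = 9
Var(W) = 8.3333333
Var(Y) = 1²*9 + 2²*8.3333333
= 1*9 + 4*8.3333333 = 42.333333

42.333333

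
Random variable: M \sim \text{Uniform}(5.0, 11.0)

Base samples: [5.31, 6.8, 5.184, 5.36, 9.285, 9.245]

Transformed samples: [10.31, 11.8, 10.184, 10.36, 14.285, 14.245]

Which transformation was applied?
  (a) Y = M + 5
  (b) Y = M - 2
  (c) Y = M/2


Checking option (a) Y = M + 5:
  M = 5.31 -> Y = 10.31 ✓
  M = 6.8 -> Y = 11.8 ✓
  M = 5.184 -> Y = 10.184 ✓
All samples match this transformation.

(a) M + 5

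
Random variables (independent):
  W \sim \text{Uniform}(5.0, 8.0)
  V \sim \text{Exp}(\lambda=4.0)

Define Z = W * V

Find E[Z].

For independent RVs: E[XY] = E[X]*E[Y]
E[W] = 6.5
E[V] = 0.25
E[Z] = 6.5 * 0.25 = 1.625

1.625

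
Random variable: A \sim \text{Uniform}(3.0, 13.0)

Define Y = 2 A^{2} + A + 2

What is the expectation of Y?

E[Y] = 2*E[A²] + 1*E[A] + 2
E[A] = 8
E[A²] = Var(A) + (E[A])² = 8.3333333 + 64 = 72.333333
E[Y] = 2*72.333333 + 1*8 + 2 = 154.66667

154.66667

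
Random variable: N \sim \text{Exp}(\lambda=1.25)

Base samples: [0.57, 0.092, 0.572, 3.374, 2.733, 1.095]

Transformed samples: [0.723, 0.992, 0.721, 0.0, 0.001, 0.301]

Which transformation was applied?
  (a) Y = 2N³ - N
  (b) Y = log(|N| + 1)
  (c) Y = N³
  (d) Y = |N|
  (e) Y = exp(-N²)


Checking option (e) Y = exp(-N²):
  N = 0.57 -> Y = 0.723 ✓
  N = 0.092 -> Y = 0.992 ✓
  N = 0.572 -> Y = 0.721 ✓
All samples match this transformation.

(e) exp(-N²)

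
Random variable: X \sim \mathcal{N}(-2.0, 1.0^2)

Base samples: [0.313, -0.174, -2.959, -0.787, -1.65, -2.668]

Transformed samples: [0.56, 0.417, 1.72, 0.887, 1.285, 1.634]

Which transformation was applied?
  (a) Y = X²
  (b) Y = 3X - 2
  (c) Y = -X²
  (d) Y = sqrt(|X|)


Checking option (d) Y = sqrt(|X|):
  X = 0.313 -> Y = 0.56 ✓
  X = -0.174 -> Y = 0.417 ✓
  X = -2.959 -> Y = 1.72 ✓
All samples match this transformation.

(d) sqrt(|X|)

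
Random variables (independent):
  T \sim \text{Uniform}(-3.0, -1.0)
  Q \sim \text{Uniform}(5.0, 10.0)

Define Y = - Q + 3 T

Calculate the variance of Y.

For independent RVs: Var(aX + bY) = a²Var(X) + b²Var(Y)
Var(T) = 0.33333333
Var(Q) = 2.0833333
Var(Y) = 3²*0.33333333 + (-1)²*2.0833333
= 9*0.33333333 + 1*2.0833333 = 5.0833333

5.0833333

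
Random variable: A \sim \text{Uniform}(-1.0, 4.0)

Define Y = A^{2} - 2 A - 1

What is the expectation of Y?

E[Y] = 1*E[A²] - 2*E[A] - 1
E[A] = 1.5
E[A²] = Var(A) + (E[A])² = 2.0833333 + 2.25 = 4.3333333
E[Y] = 1*4.3333333 - 2*1.5 - 1 = 0.33333333

0.33333333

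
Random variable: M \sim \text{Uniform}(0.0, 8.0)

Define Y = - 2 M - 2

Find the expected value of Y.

For Y = -2M - 2:
E[Y] = -2 * E[M] - 2
E[M] = (0 + 8)/2 = 4
E[Y] = -2 * 4 - 2 = -10

-10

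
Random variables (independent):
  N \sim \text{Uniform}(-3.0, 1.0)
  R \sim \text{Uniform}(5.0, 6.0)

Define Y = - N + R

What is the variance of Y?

For independent RVs: Var(aX + bY) = a²Var(X) + b²Var(Y)
Var(N) = 1.3333333
Var(R) = 0.083333333
Var(Y) = (-1)²*1.3333333 + 1²*0.083333333
= 1*1.3333333 + 1*0.083333333 = 1.4166667

1.4166667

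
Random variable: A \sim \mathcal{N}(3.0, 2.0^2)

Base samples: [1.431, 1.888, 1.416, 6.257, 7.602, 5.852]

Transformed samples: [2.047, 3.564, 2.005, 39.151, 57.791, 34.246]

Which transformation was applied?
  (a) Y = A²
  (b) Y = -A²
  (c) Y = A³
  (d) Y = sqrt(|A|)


Checking option (a) Y = A²:
  A = 1.431 -> Y = 2.047 ✓
  A = 1.888 -> Y = 3.564 ✓
  A = 1.416 -> Y = 2.005 ✓
All samples match this transformation.

(a) A²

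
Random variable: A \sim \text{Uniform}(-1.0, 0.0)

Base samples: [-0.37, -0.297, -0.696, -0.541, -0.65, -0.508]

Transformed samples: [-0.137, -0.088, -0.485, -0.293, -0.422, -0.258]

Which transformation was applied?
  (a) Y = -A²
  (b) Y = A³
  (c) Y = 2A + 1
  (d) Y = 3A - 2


Checking option (a) Y = -A²:
  A = -0.37 -> Y = -0.137 ✓
  A = -0.297 -> Y = -0.088 ✓
  A = -0.696 -> Y = -0.485 ✓
All samples match this transformation.

(a) -A²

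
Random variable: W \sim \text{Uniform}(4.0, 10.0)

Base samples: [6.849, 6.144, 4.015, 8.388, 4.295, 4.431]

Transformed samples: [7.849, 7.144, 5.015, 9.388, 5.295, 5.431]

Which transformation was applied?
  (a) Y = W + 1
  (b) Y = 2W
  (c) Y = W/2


Checking option (a) Y = W + 1:
  W = 6.849 -> Y = 7.849 ✓
  W = 6.144 -> Y = 7.144 ✓
  W = 4.015 -> Y = 5.015 ✓
All samples match this transformation.

(a) W + 1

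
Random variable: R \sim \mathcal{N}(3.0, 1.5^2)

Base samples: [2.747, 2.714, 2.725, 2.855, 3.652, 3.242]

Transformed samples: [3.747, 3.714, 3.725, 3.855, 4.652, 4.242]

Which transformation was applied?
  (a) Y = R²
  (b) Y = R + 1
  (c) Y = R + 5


Checking option (b) Y = R + 1:
  R = 2.747 -> Y = 3.747 ✓
  R = 2.714 -> Y = 3.714 ✓
  R = 2.725 -> Y = 3.725 ✓
All samples match this transformation.

(b) R + 1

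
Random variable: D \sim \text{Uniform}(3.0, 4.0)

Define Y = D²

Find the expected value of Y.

Using E[X²] = Var(X) + (E[X])²:
E[D] = 3.5
Var(D) = (4 - 3)^2/12 = 0.083333333
E[D²] = 0.083333333 + 3.5² = 0.083333333 + 12.25 = 12.333333

12.333333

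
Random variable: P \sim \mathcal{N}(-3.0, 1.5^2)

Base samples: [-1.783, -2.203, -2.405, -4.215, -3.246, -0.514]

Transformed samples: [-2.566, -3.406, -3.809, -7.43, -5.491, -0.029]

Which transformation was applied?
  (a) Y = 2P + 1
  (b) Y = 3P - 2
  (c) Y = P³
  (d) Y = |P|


Checking option (a) Y = 2P + 1:
  P = -1.783 -> Y = -2.566 ✓
  P = -2.203 -> Y = -3.406 ✓
  P = -2.405 -> Y = -3.809 ✓
All samples match this transformation.

(a) 2P + 1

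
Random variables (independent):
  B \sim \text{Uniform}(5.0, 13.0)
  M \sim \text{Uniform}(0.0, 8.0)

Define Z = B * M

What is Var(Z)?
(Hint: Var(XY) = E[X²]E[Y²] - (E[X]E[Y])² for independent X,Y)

Var(XY) = E[X²]E[Y²] - (E[X]E[Y])²
E[B] = 9, Var(B) = 5.3333333
E[M] = 4, Var(M) = 5.3333333
E[B²] = 5.3333333 + 9² = 86.333333
E[M²] = 5.3333333 + 4² = 21.333333
Var(Z) = 86.333333*21.333333 - (9*4)²
= 1841.7778 - 1296 = 545.77778

545.77778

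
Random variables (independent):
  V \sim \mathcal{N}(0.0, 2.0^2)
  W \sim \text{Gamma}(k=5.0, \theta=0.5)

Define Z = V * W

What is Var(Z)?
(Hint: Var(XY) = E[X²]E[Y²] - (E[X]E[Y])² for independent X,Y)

Var(XY) = E[X²]E[Y²] - (E[X]E[Y])²
E[V] = 0, Var(V) = 4
E[W] = 2.5, Var(W) = 1.25
E[V²] = 4 + 0² = 4
E[W²] = 1.25 + 2.5² = 7.5
Var(Z) = 4*7.5 - (0*2.5)²
= 30 - 0 = 30

30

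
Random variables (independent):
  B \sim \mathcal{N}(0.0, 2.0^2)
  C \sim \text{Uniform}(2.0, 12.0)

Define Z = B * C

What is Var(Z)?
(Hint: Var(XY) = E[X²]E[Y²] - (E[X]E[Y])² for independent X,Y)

Var(XY) = E[X²]E[Y²] - (E[X]E[Y])²
E[B] = 0, Var(B) = 4
E[C] = 7, Var(C) = 8.3333333
E[B²] = 4 + 0² = 4
E[C²] = 8.3333333 + 7² = 57.333333
Var(Z) = 4*57.333333 - (0*7)²
= 229.33333 - 0 = 229.33333

229.33333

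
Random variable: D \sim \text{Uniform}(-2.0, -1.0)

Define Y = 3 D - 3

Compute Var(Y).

For Y = aD + b: Var(Y) = a² * Var(D)
Var(D) = (-1 + 2)^2/12 = 0.083333333
Var(Y) = 3² * 0.083333333 = 9 * 0.083333333 = 0.75

0.75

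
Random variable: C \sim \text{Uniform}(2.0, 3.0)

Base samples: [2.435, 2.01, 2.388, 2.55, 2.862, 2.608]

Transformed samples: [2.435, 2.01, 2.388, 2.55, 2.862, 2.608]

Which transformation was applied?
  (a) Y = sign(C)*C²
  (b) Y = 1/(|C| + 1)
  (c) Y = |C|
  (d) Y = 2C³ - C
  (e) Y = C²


Checking option (c) Y = |C|:
  C = 2.435 -> Y = 2.435 ✓
  C = 2.01 -> Y = 2.01 ✓
  C = 2.388 -> Y = 2.388 ✓
All samples match this transformation.

(c) |C|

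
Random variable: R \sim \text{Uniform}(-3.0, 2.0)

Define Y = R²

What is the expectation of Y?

E[R²] = Var(R) + (E[R])² = 2.0833333 + 0.25 = 2.3333333

2.3333333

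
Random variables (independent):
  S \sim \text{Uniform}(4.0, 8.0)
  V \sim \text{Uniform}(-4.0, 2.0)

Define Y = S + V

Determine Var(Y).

For independent RVs: Var(aX + bY) = a²Var(X) + b²Var(Y)
Var(S) = 1.3333333
Var(V) = 3
Var(Y) = 1²*1.3333333 + 1²*3
= 1*1.3333333 + 1*3 = 4.3333333

4.3333333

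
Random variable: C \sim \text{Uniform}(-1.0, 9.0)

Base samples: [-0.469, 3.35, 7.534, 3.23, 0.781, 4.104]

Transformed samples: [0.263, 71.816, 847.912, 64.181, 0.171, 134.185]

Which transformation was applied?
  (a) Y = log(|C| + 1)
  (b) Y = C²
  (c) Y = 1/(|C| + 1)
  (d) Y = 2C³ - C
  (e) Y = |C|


Checking option (d) Y = 2C³ - C:
  C = -0.469 -> Y = 0.263 ✓
  C = 3.35 -> Y = 71.816 ✓
  C = 7.534 -> Y = 847.912 ✓
All samples match this transformation.

(d) 2C³ - C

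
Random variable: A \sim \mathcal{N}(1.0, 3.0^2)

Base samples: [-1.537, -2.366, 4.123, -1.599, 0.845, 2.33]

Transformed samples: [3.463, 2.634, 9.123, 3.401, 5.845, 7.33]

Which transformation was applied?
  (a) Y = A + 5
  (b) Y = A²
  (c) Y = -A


Checking option (a) Y = A + 5:
  A = -1.537 -> Y = 3.463 ✓
  A = -2.366 -> Y = 2.634 ✓
  A = 4.123 -> Y = 9.123 ✓
All samples match this transformation.

(a) A + 5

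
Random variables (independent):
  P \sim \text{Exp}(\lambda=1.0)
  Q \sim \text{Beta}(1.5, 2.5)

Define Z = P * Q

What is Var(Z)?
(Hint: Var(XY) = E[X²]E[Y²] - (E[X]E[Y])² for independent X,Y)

Var(XY) = E[X²]E[Y²] - (E[X]E[Y])²
E[P] = 1, Var(P) = 1
E[Q] = 0.375, Var(Q) = 0.046875
E[P²] = 1 + 1² = 2
E[Q²] = 0.046875 + 0.375² = 0.1875
Var(Z) = 2*0.1875 - (1*0.375)²
= 0.375 - 0.140625 = 0.234375

0.234375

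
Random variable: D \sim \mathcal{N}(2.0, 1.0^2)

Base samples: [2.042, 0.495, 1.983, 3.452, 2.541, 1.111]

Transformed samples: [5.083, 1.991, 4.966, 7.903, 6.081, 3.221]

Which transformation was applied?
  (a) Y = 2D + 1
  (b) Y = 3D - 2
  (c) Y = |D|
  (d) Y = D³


Checking option (a) Y = 2D + 1:
  D = 2.042 -> Y = 5.083 ✓
  D = 0.495 -> Y = 1.991 ✓
  D = 1.983 -> Y = 4.966 ✓
All samples match this transformation.

(a) 2D + 1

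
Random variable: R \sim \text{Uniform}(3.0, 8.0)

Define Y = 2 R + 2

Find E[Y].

For Y = 2R + 2:
E[Y] = 2 * E[R] + 2
E[R] = (3 + 8)/2 = 5.5
E[Y] = 2 * 5.5 + 2 = 13

13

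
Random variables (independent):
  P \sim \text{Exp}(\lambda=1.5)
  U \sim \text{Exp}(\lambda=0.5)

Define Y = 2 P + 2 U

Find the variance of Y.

For independent RVs: Var(aX + bY) = a²Var(X) + b²Var(Y)
Var(P) = 0.44444444
Var(U) = 4
Var(Y) = 2²*0.44444444 + 2²*4
= 4*0.44444444 + 4*4 = 17.777778

17.777778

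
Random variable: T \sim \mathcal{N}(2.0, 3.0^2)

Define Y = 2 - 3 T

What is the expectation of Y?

For Y = -3T + 2:
E[Y] = -3 * E[T] + 2
E[T] = 2.0 = 2
E[Y] = -3 * 2 + 2 = -4

-4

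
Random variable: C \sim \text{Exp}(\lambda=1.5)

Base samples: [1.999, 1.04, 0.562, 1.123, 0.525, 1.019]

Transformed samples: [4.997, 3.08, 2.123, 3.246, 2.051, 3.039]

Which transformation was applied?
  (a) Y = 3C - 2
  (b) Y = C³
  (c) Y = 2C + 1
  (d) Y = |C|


Checking option (c) Y = 2C + 1:
  C = 1.999 -> Y = 4.997 ✓
  C = 1.04 -> Y = 3.08 ✓
  C = 0.562 -> Y = 2.123 ✓
All samples match this transformation.

(c) 2C + 1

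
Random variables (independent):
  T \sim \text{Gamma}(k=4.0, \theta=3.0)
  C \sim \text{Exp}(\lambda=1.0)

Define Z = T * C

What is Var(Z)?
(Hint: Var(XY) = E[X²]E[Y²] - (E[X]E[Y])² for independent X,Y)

Var(XY) = E[X²]E[Y²] - (E[X]E[Y])²
E[T] = 12, Var(T) = 36
E[C] = 1, Var(C) = 1
E[T²] = 36 + 12² = 180
E[C²] = 1 + 1² = 2
Var(Z) = 180*2 - (12*1)²
= 360 - 144 = 216

216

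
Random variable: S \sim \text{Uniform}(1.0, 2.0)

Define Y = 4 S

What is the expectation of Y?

For Y = 4S:
E[Y] = 4 * E[S]
E[S] = (1 + 2)/2 = 1.5
E[Y] = 4 * 1.5 = 6

6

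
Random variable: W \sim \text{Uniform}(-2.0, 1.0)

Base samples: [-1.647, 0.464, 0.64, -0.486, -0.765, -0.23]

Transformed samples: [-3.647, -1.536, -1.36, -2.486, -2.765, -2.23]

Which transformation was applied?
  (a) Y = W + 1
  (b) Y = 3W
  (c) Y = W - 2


Checking option (c) Y = W - 2:
  W = -1.647 -> Y = -3.647 ✓
  W = 0.464 -> Y = -1.536 ✓
  W = 0.64 -> Y = -1.36 ✓
All samples match this transformation.

(c) W - 2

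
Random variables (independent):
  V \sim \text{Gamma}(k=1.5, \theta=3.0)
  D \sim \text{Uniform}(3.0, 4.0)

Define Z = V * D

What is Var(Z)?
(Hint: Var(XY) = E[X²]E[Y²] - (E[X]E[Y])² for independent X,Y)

Var(XY) = E[X²]E[Y²] - (E[X]E[Y])²
E[V] = 4.5, Var(V) = 13.5
E[D] = 3.5, Var(D) = 0.083333333
E[V²] = 13.5 + 4.5² = 33.75
E[D²] = 0.083333333 + 3.5² = 12.333333
Var(Z) = 33.75*12.333333 - (4.5*3.5)²
= 416.25 - 248.0625 = 168.1875

168.1875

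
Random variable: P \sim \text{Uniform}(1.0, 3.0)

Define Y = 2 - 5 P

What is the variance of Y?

For Y = aP + b: Var(Y) = a² * Var(P)
Var(P) = (3 - 1)^2/12 = 0.33333333
Var(Y) = (-5)² * 0.33333333 = 25 * 0.33333333 = 8.3333333

8.3333333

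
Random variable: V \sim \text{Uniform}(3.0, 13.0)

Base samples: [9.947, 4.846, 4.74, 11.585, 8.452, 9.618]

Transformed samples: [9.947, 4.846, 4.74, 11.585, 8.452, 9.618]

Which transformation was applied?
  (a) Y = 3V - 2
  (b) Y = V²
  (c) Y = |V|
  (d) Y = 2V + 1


Checking option (c) Y = |V|:
  V = 9.947 -> Y = 9.947 ✓
  V = 4.846 -> Y = 4.846 ✓
  V = 4.74 -> Y = 4.74 ✓
All samples match this transformation.

(c) |V|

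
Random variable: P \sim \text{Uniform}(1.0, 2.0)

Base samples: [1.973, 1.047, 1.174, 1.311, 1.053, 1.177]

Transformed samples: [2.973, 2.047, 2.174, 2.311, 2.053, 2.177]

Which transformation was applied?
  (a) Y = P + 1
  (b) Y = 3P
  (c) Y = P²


Checking option (a) Y = P + 1:
  P = 1.973 -> Y = 2.973 ✓
  P = 1.047 -> Y = 2.047 ✓
  P = 1.174 -> Y = 2.174 ✓
All samples match this transformation.

(a) P + 1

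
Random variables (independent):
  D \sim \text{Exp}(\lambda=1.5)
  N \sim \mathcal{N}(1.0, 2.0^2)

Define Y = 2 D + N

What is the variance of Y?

For independent RVs: Var(aX + bY) = a²Var(X) + b²Var(Y)
Var(D) = 0.44444444
Var(N) = 4
Var(Y) = 2²*0.44444444 + 1²*4
= 4*0.44444444 + 1*4 = 5.7777778

5.7777778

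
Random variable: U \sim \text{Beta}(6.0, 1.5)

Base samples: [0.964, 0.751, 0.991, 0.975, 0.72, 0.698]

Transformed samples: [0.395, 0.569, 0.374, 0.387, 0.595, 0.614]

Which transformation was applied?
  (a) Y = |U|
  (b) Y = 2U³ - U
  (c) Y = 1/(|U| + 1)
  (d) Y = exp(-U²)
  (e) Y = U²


Checking option (d) Y = exp(-U²):
  U = 0.964 -> Y = 0.395 ✓
  U = 0.751 -> Y = 0.569 ✓
  U = 0.991 -> Y = 0.374 ✓
All samples match this transformation.

(d) exp(-U²)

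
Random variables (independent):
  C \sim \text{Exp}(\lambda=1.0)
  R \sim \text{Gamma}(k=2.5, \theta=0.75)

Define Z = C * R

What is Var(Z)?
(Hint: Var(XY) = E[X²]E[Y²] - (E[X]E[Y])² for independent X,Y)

Var(XY) = E[X²]E[Y²] - (E[X]E[Y])²
E[C] = 1, Var(C) = 1
E[R] = 1.875, Var(R) = 1.40625
E[C²] = 1 + 1² = 2
E[R²] = 1.40625 + 1.875² = 4.921875
Var(Z) = 2*4.921875 - (1*1.875)²
= 9.84375 - 3.515625 = 6.328125

6.328125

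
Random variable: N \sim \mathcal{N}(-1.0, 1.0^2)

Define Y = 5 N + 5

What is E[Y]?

For Y = 5N + 5:
E[Y] = 5 * E[N] + 5
E[N] = -1.0 = -1
E[Y] = 5 * (-1) + 5 = 0

0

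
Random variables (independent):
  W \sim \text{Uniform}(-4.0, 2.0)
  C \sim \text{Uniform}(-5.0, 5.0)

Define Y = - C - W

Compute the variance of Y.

For independent RVs: Var(aX + bY) = a²Var(X) + b²Var(Y)
Var(W) = 3
Var(C) = 8.3333333
Var(Y) = (-1)²*3 + (-1)²*8.3333333
= 1*3 + 1*8.3333333 = 11.333333

11.333333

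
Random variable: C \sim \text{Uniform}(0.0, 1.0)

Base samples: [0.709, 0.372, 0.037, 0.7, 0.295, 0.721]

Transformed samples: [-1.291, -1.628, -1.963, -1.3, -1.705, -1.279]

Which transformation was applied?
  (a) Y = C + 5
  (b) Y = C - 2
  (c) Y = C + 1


Checking option (b) Y = C - 2:
  C = 0.709 -> Y = -1.291 ✓
  C = 0.372 -> Y = -1.628 ✓
  C = 0.037 -> Y = -1.963 ✓
All samples match this transformation.

(b) C - 2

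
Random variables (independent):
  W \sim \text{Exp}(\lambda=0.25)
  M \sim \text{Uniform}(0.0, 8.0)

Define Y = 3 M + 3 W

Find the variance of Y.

For independent RVs: Var(aX + bY) = a²Var(X) + b²Var(Y)
Var(W) = 16
Var(M) = 5.3333333
Var(Y) = 3²*16 + 3²*5.3333333
= 9*16 + 9*5.3333333 = 192

192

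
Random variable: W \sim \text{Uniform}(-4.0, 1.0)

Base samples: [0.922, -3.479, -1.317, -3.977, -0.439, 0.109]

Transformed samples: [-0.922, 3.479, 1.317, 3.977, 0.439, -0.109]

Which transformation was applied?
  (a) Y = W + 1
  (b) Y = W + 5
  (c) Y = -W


Checking option (c) Y = -W:
  W = 0.922 -> Y = -0.922 ✓
  W = -3.479 -> Y = 3.479 ✓
  W = -1.317 -> Y = 1.317 ✓
All samples match this transformation.

(c) -W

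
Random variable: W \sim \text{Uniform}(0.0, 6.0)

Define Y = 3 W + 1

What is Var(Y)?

For Y = aW + b: Var(Y) = a² * Var(W)
Var(W) = (6 - 0)^2/12 = 3
Var(Y) = 3² * 3 = 9 * 3 = 27

27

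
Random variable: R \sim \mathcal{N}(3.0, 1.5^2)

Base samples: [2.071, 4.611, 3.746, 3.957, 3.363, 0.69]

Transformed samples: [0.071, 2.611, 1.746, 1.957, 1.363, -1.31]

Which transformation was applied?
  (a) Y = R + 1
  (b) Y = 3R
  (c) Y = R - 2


Checking option (c) Y = R - 2:
  R = 2.071 -> Y = 0.071 ✓
  R = 4.611 -> Y = 2.611 ✓
  R = 3.746 -> Y = 1.746 ✓
All samples match this transformation.

(c) R - 2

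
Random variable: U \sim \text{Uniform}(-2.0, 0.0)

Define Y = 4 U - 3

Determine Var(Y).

For Y = aU + b: Var(Y) = a² * Var(U)
Var(U) = (0 + 2)^2/12 = 0.33333333
Var(Y) = 4² * 0.33333333 = 16 * 0.33333333 = 5.3333333

5.3333333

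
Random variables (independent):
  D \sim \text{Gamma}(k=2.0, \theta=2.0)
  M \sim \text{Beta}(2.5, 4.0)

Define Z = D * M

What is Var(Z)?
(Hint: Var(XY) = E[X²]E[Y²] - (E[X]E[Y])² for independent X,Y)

Var(XY) = E[X²]E[Y²] - (E[X]E[Y])²
E[D] = 4, Var(D) = 8
E[M] = 0.38461538, Var(M) = 0.031558185
E[D²] = 8 + 4² = 24
E[M²] = 0.031558185 + 0.38461538² = 0.17948718
Var(Z) = 24*0.17948718 - (4*0.38461538)²
= 4.3076923 - 2.3668639 = 1.9408284

1.9408284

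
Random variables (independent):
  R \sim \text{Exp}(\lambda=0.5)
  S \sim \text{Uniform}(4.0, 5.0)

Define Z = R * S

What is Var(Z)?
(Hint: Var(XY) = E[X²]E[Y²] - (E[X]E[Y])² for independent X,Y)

Var(XY) = E[X²]E[Y²] - (E[X]E[Y])²
E[R] = 2, Var(R) = 4
E[S] = 4.5, Var(S) = 0.083333333
E[R²] = 4 + 2² = 8
E[S²] = 0.083333333 + 4.5² = 20.333333
Var(Z) = 8*20.333333 - (2*4.5)²
= 162.66667 - 81 = 81.666667

81.666667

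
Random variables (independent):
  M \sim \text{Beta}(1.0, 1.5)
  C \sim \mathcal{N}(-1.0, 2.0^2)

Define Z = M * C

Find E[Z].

For independent RVs: E[XY] = E[X]*E[Y]
E[M] = 0.4
E[C] = -1
E[Z] = 0.4 * (-1) = -0.4

-0.4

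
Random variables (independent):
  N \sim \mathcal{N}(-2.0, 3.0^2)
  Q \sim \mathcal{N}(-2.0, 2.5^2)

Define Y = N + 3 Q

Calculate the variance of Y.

For independent RVs: Var(aX + bY) = a²Var(X) + b²Var(Y)
Var(N) = 9
Var(Q) = 6.25
Var(Y) = 1²*9 + 3²*6.25
= 1*9 + 9*6.25 = 65.25

65.25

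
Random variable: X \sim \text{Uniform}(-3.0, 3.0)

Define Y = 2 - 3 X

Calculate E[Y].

For Y = -3X + 2:
E[Y] = -3 * E[X] + 2
E[X] = (-3 + 3)/2 = 0
E[Y] = -3 * 0 + 2 = 2

2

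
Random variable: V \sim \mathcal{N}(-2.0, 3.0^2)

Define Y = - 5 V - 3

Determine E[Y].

For Y = -5V - 3:
E[Y] = -5 * E[V] - 3
E[V] = -2.0 = -2
E[Y] = -5 * (-2) - 3 = 7

7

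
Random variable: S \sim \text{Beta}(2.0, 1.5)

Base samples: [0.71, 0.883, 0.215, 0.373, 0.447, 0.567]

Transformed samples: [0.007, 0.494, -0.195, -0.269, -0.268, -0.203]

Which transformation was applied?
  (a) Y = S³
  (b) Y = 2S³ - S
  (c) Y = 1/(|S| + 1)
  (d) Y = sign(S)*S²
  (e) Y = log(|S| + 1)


Checking option (b) Y = 2S³ - S:
  S = 0.71 -> Y = 0.007 ✓
  S = 0.883 -> Y = 0.494 ✓
  S = 0.215 -> Y = -0.195 ✓
All samples match this transformation.

(b) 2S³ - S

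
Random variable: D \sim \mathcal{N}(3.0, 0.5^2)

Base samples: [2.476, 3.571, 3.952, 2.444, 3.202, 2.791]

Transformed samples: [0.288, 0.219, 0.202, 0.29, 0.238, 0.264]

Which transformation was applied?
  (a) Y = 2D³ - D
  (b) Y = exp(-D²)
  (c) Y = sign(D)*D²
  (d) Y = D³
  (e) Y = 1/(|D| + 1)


Checking option (e) Y = 1/(|D| + 1):
  D = 2.476 -> Y = 0.288 ✓
  D = 3.571 -> Y = 0.219 ✓
  D = 3.952 -> Y = 0.202 ✓
All samples match this transformation.

(e) 1/(|D| + 1)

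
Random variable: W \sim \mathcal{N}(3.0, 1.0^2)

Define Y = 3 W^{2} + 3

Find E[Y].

E[Y] = 3*E[W²] + 3
E[W] = 3
E[W²] = Var(W) + (E[W])² = 1 + 9 = 10
E[Y] = 3*10 + 3 = 33

33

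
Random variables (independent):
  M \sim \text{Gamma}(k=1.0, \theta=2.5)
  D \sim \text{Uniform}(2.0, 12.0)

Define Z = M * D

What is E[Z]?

For independent RVs: E[XY] = E[X]*E[Y]
E[M] = 2.5
E[D] = 7
E[Z] = 2.5 * 7 = 17.5

17.5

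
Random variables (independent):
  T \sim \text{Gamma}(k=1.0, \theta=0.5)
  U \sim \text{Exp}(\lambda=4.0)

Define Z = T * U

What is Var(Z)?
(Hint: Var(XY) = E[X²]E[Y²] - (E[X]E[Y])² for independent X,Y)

Var(XY) = E[X²]E[Y²] - (E[X]E[Y])²
E[T] = 0.5, Var(T) = 0.25
E[U] = 0.25, Var(U) = 0.0625
E[T²] = 0.25 + 0.5² = 0.5
E[U²] = 0.0625 + 0.25² = 0.125
Var(Z) = 0.5*0.125 - (0.5*0.25)²
= 0.0625 - 0.015625 = 0.046875

0.046875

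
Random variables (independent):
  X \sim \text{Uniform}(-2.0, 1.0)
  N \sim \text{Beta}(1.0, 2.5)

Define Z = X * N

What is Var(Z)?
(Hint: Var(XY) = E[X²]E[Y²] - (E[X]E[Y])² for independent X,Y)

Var(XY) = E[X²]E[Y²] - (E[X]E[Y])²
E[X] = -0.5, Var(X) = 0.75
E[N] = 0.28571429, Var(N) = 0.045351474
E[X²] = 0.75 + (-0.5)² = 1
E[N²] = 0.045351474 + 0.28571429² = 0.12698413
Var(Z) = 1*0.12698413 - (-0.5*0.28571429)²
= 0.12698413 - 0.020408163 = 0.10657596

0.10657596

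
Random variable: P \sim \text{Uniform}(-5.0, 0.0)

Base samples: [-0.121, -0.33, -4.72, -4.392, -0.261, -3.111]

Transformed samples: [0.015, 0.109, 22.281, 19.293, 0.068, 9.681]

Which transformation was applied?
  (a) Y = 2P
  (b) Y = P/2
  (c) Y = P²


Checking option (c) Y = P²:
  P = -0.121 -> Y = 0.015 ✓
  P = -0.33 -> Y = 0.109 ✓
  P = -4.72 -> Y = 22.281 ✓
All samples match this transformation.

(c) P²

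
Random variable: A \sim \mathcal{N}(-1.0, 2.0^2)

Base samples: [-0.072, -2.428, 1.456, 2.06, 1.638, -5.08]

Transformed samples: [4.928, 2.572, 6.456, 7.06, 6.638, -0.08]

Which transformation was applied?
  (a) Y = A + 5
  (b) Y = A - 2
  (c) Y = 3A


Checking option (a) Y = A + 5:
  A = -0.072 -> Y = 4.928 ✓
  A = -2.428 -> Y = 2.572 ✓
  A = 1.456 -> Y = 6.456 ✓
All samples match this transformation.

(a) A + 5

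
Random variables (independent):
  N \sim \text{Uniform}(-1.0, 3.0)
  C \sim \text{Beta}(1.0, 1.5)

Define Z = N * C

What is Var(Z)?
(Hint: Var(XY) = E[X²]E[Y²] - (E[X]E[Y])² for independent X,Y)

Var(XY) = E[X²]E[Y²] - (E[X]E[Y])²
E[N] = 1, Var(N) = 1.3333333
E[C] = 0.4, Var(C) = 0.068571429
E[N²] = 1.3333333 + 1² = 2.3333333
E[C²] = 0.068571429 + 0.4² = 0.22857143
Var(Z) = 2.3333333*0.22857143 - (1*0.4)²
= 0.53333333 - 0.16 = 0.37333333

0.37333333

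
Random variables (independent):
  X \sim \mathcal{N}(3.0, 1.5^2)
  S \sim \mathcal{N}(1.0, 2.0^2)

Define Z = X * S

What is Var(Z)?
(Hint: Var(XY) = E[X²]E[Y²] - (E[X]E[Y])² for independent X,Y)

Var(XY) = E[X²]E[Y²] - (E[X]E[Y])²
E[X] = 3, Var(X) = 2.25
E[S] = 1, Var(S) = 4
E[X²] = 2.25 + 3² = 11.25
E[S²] = 4 + 1² = 5
Var(Z) = 11.25*5 - (3*1)²
= 56.25 - 9 = 47.25

47.25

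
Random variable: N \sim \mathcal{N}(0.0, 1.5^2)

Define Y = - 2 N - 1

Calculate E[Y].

For Y = -2N - 1:
E[Y] = -2 * E[N] - 1
E[N] = 0.0 = 0
E[Y] = -2 * 0 - 1 = -1

-1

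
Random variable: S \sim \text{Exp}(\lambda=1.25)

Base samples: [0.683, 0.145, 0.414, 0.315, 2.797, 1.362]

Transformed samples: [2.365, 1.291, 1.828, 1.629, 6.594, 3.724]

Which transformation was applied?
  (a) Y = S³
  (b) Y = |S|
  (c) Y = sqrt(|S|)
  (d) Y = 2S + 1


Checking option (d) Y = 2S + 1:
  S = 0.683 -> Y = 2.365 ✓
  S = 0.145 -> Y = 1.291 ✓
  S = 0.414 -> Y = 1.828 ✓
All samples match this transformation.

(d) 2S + 1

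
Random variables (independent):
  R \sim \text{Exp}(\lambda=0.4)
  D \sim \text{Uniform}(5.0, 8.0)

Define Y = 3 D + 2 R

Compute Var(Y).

For independent RVs: Var(aX + bY) = a²Var(X) + b²Var(Y)
Var(R) = 6.25
Var(D) = 0.75
Var(Y) = 2²*6.25 + 3²*0.75
= 4*6.25 + 9*0.75 = 31.75

31.75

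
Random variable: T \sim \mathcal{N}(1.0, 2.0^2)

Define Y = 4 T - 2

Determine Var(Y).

For Y = aT + b: Var(Y) = a² * Var(T)
Var(T) = 2.0^2 = 4
Var(Y) = 4² * 4 = 16 * 4 = 64

64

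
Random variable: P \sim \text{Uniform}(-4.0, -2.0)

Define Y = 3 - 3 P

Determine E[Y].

For Y = -3P + 3:
E[Y] = -3 * E[P] + 3
E[P] = (-4 - 2)/2 = -3
E[Y] = -3 * (-3) + 3 = 12

12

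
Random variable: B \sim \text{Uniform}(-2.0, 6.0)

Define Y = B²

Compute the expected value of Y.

E[B²] = Var(B) + (E[B])² = 5.3333333 + 4 = 9.3333333

9.3333333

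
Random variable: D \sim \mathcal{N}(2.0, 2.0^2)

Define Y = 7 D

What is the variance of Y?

For Y = aD + b: Var(Y) = a² * Var(D)
Var(D) = 2.0^2 = 4
Var(Y) = 7² * 4 = 49 * 4 = 196

196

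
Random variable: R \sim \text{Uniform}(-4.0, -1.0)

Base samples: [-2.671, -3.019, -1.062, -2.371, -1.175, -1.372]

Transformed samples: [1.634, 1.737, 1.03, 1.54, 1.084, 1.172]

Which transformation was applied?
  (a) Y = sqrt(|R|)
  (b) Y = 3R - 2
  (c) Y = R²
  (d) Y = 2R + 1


Checking option (a) Y = sqrt(|R|):
  R = -2.671 -> Y = 1.634 ✓
  R = -3.019 -> Y = 1.737 ✓
  R = -1.062 -> Y = 1.03 ✓
All samples match this transformation.

(a) sqrt(|R|)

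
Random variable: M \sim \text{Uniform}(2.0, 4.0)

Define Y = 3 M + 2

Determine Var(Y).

For Y = aM + b: Var(Y) = a² * Var(M)
Var(M) = (4 - 2)^2/12 = 0.33333333
Var(Y) = 3² * 0.33333333 = 9 * 0.33333333 = 3

3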